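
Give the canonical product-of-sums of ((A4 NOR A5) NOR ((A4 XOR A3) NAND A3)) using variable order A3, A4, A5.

ΠM(0, 1, 2, 3, 4, 6, 7) = (A3 OR A4 OR A5) AND (A3 OR A4 OR NOT A5) AND (A3 OR NOT A4 OR A5) AND (A3 OR NOT A4 OR NOT A5) AND (NOT A3 OR A4 OR A5) AND (NOT A3 OR NOT A4 OR A5) AND (NOT A3 OR NOT A4 OR NOT A5)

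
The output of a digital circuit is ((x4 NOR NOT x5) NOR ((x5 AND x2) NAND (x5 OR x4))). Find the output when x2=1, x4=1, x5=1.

Substituting: ((1 NOR NOT 1) NOR ((1 AND 1) NAND (1 OR 1)))
= 1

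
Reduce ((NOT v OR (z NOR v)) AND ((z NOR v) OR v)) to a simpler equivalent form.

By distribution ((E OR v) AND (E OR NOT v) = E):
= (z NOR v)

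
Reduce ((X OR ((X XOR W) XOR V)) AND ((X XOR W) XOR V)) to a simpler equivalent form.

By absorption (E AND (E OR v) = E):
= ((X XOR W) XOR V)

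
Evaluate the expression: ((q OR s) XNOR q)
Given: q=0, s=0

Substituting: ((0 OR 0) XNOR 0)
= 1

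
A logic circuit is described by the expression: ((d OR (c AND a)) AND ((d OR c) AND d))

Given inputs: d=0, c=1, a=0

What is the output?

Substituting: ((0 OR (1 AND 0)) AND ((0 OR 1) AND 0))
= 0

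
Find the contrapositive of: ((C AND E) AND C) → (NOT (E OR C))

Contrapositive: (E OR C) → NOT ((C AND E) AND C)
Note: A statement and its contrapositive are logically equivalent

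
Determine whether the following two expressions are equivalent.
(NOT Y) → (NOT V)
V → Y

Yes, Contrapositive is always equivalent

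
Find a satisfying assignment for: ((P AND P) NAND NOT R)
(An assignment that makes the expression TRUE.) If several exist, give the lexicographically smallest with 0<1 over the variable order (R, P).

R=0, P=0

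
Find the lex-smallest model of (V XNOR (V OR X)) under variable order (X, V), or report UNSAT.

X=0, V=0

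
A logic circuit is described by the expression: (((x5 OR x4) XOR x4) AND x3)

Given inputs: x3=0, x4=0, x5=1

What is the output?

Substituting: (((1 OR 0) XOR 0) AND 0)
= 0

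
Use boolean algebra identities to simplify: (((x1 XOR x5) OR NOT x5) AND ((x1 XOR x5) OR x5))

By distribution ((E OR v) AND (E OR NOT v) = E):
= (x1 XOR x5)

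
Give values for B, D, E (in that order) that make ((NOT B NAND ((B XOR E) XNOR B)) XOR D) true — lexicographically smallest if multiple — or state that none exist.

B=0, D=0, E=1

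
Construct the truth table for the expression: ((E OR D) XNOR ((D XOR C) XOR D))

D | C | E | Output
------------------
0 | 0 | 0 | 1
0 | 0 | 1 | 0
0 | 1 | 0 | 0
0 | 1 | 1 | 1
1 | 0 | 0 | 0
1 | 0 | 1 | 0
1 | 1 | 0 | 1
1 | 1 | 1 | 1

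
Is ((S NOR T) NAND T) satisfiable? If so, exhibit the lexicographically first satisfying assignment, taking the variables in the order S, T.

S=0, T=0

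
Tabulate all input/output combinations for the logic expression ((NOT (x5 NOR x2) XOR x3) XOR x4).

x2 | x5 | x3 | x4 | Output
--------------------------
0 | 0 | 0 | 0 | 0
0 | 0 | 0 | 1 | 1
0 | 0 | 1 | 0 | 1
0 | 0 | 1 | 1 | 0
0 | 1 | 0 | 0 | 1
0 | 1 | 0 | 1 | 0
0 | 1 | 1 | 0 | 0
0 | 1 | 1 | 1 | 1
1 | 0 | 0 | 0 | 1
1 | 0 | 0 | 1 | 0
1 | 0 | 1 | 0 | 0
1 | 0 | 1 | 1 | 1
1 | 1 | 0 | 0 | 1
1 | 1 | 0 | 1 | 0
1 | 1 | 1 | 0 | 0
1 | 1 | 1 | 1 | 1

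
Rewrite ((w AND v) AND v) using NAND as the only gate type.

((((w NAND v) NAND (w NAND v)) NAND v) NAND (((w NAND v) NAND (w NAND v)) NAND v))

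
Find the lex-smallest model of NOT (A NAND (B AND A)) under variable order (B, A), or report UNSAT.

B=1, A=1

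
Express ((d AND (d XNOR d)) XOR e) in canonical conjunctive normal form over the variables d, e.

(d OR e) AND (NOT d OR NOT e)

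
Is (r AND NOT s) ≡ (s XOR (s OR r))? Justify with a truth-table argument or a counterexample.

Yes, they are equivalent — the two output columns agree on all 4 assignments:
r | s | Expression 1 | Expression 2
-----------------------------------
0 | 0 | 0 | 0
0 | 1 | 0 | 0
1 | 0 | 1 | 1
1 | 1 | 0 | 0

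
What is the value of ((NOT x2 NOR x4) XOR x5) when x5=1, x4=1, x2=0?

Substituting: ((NOT 0 NOR 1) XOR 1)
= 1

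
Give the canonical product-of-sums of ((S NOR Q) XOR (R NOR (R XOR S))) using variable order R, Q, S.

ΠM(0, 1, 3, 5, 6, 7) = (R OR Q OR S) AND (R OR Q OR NOT S) AND (R OR NOT Q OR NOT S) AND (NOT R OR Q OR NOT S) AND (NOT R OR NOT Q OR S) AND (NOT R OR NOT Q OR NOT S)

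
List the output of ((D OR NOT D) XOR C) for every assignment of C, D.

C | D | Output
--------------
0 | 0 | 1
0 | 1 | 1
1 | 0 | 0
1 | 1 | 0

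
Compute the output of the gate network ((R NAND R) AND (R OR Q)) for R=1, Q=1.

Substituting: ((1 NAND 1) AND (1 OR 1))
= 0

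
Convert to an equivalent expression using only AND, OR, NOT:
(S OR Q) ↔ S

((S OR Q) AND S) OR (NOT (S OR Q) AND NOT S)
(Biconditional = both true or both false)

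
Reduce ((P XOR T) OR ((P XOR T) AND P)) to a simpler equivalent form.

By absorption (E OR (E AND v) = E):
= (P XOR T)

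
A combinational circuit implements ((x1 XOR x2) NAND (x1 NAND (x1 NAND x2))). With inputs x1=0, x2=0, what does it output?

Substituting: ((0 XOR 0) NAND (0 NAND (0 NAND 0)))
= 1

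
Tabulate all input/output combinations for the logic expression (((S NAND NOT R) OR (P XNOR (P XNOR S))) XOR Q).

R | Q | P | S | Output
----------------------
0 | 0 | 0 | 0 | 1
0 | 0 | 0 | 1 | 1
0 | 0 | 1 | 0 | 1
0 | 0 | 1 | 1 | 1
0 | 1 | 0 | 0 | 0
0 | 1 | 0 | 1 | 0
0 | 1 | 1 | 0 | 0
0 | 1 | 1 | 1 | 0
1 | 0 | 0 | 0 | 1
1 | 0 | 0 | 1 | 1
1 | 0 | 1 | 0 | 1
1 | 0 | 1 | 1 | 1
1 | 1 | 0 | 0 | 0
1 | 1 | 0 | 1 | 0
1 | 1 | 1 | 0 | 0
1 | 1 | 1 | 1 | 0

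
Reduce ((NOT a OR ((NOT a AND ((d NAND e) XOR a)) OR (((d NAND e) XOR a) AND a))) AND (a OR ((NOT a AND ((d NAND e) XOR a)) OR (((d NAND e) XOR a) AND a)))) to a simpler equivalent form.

By distribution ((E OR v) AND (E OR NOT v) = E) then distribution ((E AND v) OR (E AND NOT v) = E):
= ((d NAND e) XOR a)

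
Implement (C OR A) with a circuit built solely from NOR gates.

((C NOR A) NOR (C NOR A))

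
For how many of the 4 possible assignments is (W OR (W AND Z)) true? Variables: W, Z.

Satisfying assignments: (1,0), (1,1)
Count: 2 out of 4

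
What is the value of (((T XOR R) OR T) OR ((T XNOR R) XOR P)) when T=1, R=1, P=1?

Substituting: (((1 XOR 1) OR 1) OR ((1 XNOR 1) XOR 1))
= 1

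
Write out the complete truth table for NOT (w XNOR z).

z | w | Output
--------------
0 | 0 | 0
0 | 1 | 1
1 | 0 | 1
1 | 1 | 0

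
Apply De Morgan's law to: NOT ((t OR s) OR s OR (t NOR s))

NOT (t OR s) AND NOT s AND NOT (t NOR s)
De Morgan's: NOT(OR of terms) = AND of negations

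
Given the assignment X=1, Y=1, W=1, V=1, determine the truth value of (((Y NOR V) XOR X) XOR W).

Substituting: (((1 NOR 1) XOR 1) XOR 1)
= 0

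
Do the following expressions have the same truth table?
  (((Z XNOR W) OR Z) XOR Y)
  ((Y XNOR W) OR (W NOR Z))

No. Counterexample: with Y=0, W=1, Z=1, Expression 1 = 1 but Expression 2 = 0.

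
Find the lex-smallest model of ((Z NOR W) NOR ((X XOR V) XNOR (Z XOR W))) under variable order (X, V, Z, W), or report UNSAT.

X=0, V=0, Z=0, W=1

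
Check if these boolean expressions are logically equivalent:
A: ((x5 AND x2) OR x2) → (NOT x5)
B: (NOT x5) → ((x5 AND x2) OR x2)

No, Converse is not equivalent to original (counterexample: x5=0, x2=0)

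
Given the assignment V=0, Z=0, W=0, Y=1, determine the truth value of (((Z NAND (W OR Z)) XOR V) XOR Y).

Substituting: (((0 NAND (0 OR 0)) XOR 0) XOR 1)
= 0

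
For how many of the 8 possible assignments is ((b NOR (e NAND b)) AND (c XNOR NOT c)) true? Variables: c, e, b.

No assignment satisfies the expression.
Count: 0 out of 8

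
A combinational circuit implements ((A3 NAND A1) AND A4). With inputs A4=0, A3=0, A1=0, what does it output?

Substituting: ((0 NAND 0) AND 0)
= 0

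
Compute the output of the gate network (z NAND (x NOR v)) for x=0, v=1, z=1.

Substituting: (1 NAND (0 NOR 1))
= 1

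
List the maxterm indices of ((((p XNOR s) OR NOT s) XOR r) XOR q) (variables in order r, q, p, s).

ΠM(1, 4, 6, 7, 8, 10, 11, 13) = (r OR q OR p OR NOT s) AND (r OR NOT q OR p OR s) AND (r OR NOT q OR NOT p OR s) AND (r OR NOT q OR NOT p OR NOT s) AND (NOT r OR q OR p OR s) AND (NOT r OR q OR NOT p OR s) AND (NOT r OR q OR NOT p OR NOT s) AND (NOT r OR NOT q OR p OR NOT s)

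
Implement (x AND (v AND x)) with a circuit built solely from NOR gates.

((x NOR x) NOR (((v NOR v) NOR (x NOR x)) NOR ((v NOR v) NOR (x NOR x))))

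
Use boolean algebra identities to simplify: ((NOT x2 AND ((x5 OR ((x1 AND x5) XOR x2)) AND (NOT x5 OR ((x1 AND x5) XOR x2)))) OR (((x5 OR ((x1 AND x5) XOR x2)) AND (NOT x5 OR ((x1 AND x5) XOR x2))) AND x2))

By distribution ((E AND v) OR (E AND NOT v) = E) then distribution ((E OR v) AND (E OR NOT v) = E):
= ((x1 AND x5) XOR x2)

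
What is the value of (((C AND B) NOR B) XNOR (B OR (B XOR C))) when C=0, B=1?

Substituting: (((0 AND 1) NOR 1) XNOR (1 OR (1 XOR 0)))
= 0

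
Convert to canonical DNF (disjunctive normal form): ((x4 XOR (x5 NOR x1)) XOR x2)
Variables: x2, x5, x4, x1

(NOT x2 AND NOT x5 AND NOT x4 AND NOT x1) OR (NOT x2 AND NOT x5 AND x4 AND x1) OR (NOT x2 AND x5 AND x4 AND NOT x1) OR (NOT x2 AND x5 AND x4 AND x1) OR (x2 AND NOT x5 AND NOT x4 AND x1) OR (x2 AND NOT x5 AND x4 AND NOT x1) OR (x2 AND x5 AND NOT x4 AND NOT x1) OR (x2 AND x5 AND NOT x4 AND x1)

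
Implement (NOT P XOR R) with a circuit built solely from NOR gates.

(((((P NOR P) NOR R) NOR ((P NOR P) NOR R)) NOR (((P NOR P) NOR R) NOR ((P NOR P) NOR R))) NOR (((((P NOR P) NOR (P NOR P)) NOR (R NOR R)) NOR (((P NOR P) NOR (P NOR P)) NOR (R NOR R))) NOR ((((P NOR P) NOR (P NOR P)) NOR (R NOR R)) NOR (((P NOR P) NOR (P NOR P)) NOR (R NOR R)))))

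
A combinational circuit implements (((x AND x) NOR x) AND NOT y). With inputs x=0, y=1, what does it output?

Substituting: (((0 AND 0) NOR 0) AND NOT 1)
= 0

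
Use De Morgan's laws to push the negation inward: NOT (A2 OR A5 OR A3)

NOT A2 AND NOT A5 AND NOT A3
De Morgan's: NOT(OR of terms) = AND of negations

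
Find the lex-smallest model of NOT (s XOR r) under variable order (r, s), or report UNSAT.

r=0, s=0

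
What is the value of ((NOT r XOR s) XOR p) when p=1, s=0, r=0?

Substituting: ((NOT 0 XOR 0) XOR 1)
= 0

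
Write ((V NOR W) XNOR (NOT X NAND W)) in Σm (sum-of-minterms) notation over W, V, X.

Σm(0, 1, 4, 6) = (NOT W AND NOT V AND NOT X) OR (NOT W AND NOT V AND X) OR (W AND NOT V AND NOT X) OR (W AND V AND NOT X)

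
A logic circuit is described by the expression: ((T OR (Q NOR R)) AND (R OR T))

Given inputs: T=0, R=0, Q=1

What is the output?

Substituting: ((0 OR (1 NOR 0)) AND (0 OR 0))
= 0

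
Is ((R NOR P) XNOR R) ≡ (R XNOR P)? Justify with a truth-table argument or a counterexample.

No. Counterexample: with R=0, P=0, Expression 1 = 0 but Expression 2 = 1.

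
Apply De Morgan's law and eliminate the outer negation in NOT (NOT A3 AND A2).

A3 OR NOT A2
De Morgan's: NOT(AND of terms) = OR of negations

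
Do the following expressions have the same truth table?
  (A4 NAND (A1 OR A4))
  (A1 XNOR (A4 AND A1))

No. Counterexample: with A1=0, A4=1, Expression 1 = 0 but Expression 2 = 1.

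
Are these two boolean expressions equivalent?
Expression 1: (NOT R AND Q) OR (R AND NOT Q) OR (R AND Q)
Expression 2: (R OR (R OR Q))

Yes, they are equivalent — the two output columns agree on all 4 assignments:
R | Q | Expression 1 | Expression 2
-----------------------------------
0 | 0 | 0 | 0
0 | 1 | 1 | 1
1 | 0 | 1 | 1
1 | 1 | 1 | 1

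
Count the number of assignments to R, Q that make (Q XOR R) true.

Satisfying assignments: (0,1), (1,0)
Count: 2 out of 4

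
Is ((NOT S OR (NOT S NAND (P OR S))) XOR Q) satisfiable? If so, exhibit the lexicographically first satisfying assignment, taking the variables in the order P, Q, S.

P=0, Q=0, S=0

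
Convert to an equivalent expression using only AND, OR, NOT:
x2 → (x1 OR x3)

NOT x2 OR (x1 OR x3)
(Implication elimination: A → B = NOT A OR B)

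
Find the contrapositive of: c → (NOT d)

Contrapositive: d → NOT c
Note: A statement and its contrapositive are logically equivalent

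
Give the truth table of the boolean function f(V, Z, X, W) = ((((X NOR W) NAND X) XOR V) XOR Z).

V | Z | X | W | Output
----------------------
0 | 0 | 0 | 0 | 1
0 | 0 | 0 | 1 | 1
0 | 0 | 1 | 0 | 1
0 | 0 | 1 | 1 | 1
0 | 1 | 0 | 0 | 0
0 | 1 | 0 | 1 | 0
0 | 1 | 1 | 0 | 0
0 | 1 | 1 | 1 | 0
1 | 0 | 0 | 0 | 0
1 | 0 | 0 | 1 | 0
1 | 0 | 1 | 0 | 0
1 | 0 | 1 | 1 | 0
1 | 1 | 0 | 0 | 1
1 | 1 | 0 | 1 | 1
1 | 1 | 1 | 0 | 1
1 | 1 | 1 | 1 | 1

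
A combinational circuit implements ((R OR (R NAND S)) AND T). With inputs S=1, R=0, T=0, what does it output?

Substituting: ((0 OR (0 NAND 1)) AND 0)
= 0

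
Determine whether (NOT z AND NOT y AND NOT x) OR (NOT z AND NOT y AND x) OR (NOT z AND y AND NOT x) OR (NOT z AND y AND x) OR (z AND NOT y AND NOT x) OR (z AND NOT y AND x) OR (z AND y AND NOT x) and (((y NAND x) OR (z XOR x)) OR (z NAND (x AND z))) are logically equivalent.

Yes, they are equivalent — the two output columns agree on all 8 assignments:
z | y | x | Expression 1 | Expression 2
---------------------------------------
0 | 0 | 0 | 1 | 1
0 | 0 | 1 | 1 | 1
0 | 1 | 0 | 1 | 1
0 | 1 | 1 | 1 | 1
1 | 0 | 0 | 1 | 1
1 | 0 | 1 | 1 | 1
1 | 1 | 0 | 1 | 1
1 | 1 | 1 | 0 | 0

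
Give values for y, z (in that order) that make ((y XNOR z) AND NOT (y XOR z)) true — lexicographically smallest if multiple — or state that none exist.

y=0, z=0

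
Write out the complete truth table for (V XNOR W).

V | W | Output
--------------
0 | 0 | 1
0 | 1 | 0
1 | 0 | 0
1 | 1 | 1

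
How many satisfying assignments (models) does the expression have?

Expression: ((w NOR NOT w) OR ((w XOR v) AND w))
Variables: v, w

Satisfying assignments: (0,1)
Count: 1 out of 4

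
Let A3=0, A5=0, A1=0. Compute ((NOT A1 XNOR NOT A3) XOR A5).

Substituting: ((NOT 0 XNOR NOT 0) XOR 0)
= 1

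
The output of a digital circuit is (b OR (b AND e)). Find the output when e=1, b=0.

Substituting: (0 OR (0 AND 1))
= 0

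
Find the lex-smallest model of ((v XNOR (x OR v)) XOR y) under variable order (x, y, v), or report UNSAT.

x=0, y=0, v=0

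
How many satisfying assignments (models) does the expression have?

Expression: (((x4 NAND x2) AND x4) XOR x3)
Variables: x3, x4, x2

Satisfying assignments: (0,1,0), (1,0,0), (1,0,1), (1,1,1)
Count: 4 out of 8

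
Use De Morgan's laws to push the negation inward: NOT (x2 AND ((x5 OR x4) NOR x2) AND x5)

NOT x2 OR NOT ((x5 OR x4) NOR x2) OR NOT x5
De Morgan's: NOT(AND of terms) = OR of negations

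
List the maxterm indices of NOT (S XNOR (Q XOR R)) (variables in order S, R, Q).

ΠM(0, 3, 5, 6) = (S OR R OR Q) AND (S OR NOT R OR NOT Q) AND (NOT S OR R OR NOT Q) AND (NOT S OR NOT R OR Q)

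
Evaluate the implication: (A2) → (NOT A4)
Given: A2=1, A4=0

Antecedent (A2) = 1; consequent (NOT A4) = 1.
1 → 1 = 1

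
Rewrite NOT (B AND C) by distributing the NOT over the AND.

NOT B OR NOT C
De Morgan's: NOT(AND of terms) = OR of negations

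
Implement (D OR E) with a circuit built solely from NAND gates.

((D NAND D) NAND (E NAND E))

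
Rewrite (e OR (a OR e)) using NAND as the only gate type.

((e NAND e) NAND (((a NAND a) NAND (e NAND e)) NAND ((a NAND a) NAND (e NAND e))))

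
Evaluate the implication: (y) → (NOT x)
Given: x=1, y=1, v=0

Antecedent (y) = 1; consequent (NOT x) = 0.
1 → 0 = 0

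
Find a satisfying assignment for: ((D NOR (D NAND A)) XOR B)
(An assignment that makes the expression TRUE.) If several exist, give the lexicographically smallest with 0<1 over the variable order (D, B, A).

D=0, B=1, A=0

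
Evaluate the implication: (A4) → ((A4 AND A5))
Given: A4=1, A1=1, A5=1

Antecedent (A4) = 1; consequent ((A4 AND A5)) = 1.
1 → 1 = 1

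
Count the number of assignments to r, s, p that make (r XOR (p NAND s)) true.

Satisfying assignments: (0,0,0), (0,0,1), (0,1,0), (1,1,1)
Count: 4 out of 8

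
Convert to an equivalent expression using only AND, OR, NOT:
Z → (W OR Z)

NOT Z OR (W OR Z)
(Implication elimination: A → B = NOT A OR B)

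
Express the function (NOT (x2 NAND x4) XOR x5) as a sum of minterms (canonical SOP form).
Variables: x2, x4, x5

Σm(1, 3, 5, 6) = (NOT x2 AND NOT x4 AND x5) OR (NOT x2 AND x4 AND x5) OR (x2 AND NOT x4 AND x5) OR (x2 AND x4 AND NOT x5)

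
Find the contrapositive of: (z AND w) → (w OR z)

Contrapositive: NOT (w OR z) → NOT (z AND w)
Note: A statement and its contrapositive are logically equivalent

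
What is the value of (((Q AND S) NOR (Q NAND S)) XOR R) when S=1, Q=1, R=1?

Substituting: (((1 AND 1) NOR (1 NAND 1)) XOR 1)
= 1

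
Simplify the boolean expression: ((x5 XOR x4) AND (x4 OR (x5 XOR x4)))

By absorption (E AND (E OR v) = E):
= (x5 XOR x4)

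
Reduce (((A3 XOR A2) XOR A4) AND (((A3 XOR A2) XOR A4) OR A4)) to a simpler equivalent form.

By absorption (E AND (E OR v) = E):
= ((A3 XOR A2) XOR A4)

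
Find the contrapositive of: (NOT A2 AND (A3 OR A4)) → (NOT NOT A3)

Contrapositive: NOT A3 → NOT (NOT A2 AND (A3 OR A4))
Note: A statement and its contrapositive are logically equivalent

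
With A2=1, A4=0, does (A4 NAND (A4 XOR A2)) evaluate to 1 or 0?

Substituting: (0 NAND (0 XOR 1))
= 1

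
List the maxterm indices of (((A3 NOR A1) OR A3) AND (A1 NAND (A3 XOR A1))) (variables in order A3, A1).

ΠM(1) = (A3 OR NOT A1)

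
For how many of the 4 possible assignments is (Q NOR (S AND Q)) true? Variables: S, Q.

Satisfying assignments: (0,0), (1,0)
Count: 2 out of 4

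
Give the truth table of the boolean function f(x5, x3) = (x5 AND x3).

x5 | x3 | Output
----------------
0 | 0 | 0
0 | 1 | 0
1 | 0 | 0
1 | 1 | 1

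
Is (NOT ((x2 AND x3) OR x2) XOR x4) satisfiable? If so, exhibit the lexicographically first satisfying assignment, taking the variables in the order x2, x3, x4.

x2=0, x3=0, x4=0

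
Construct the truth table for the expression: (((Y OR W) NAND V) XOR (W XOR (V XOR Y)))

V | Y | W | Output
------------------
0 | 0 | 0 | 1
0 | 0 | 1 | 0
0 | 1 | 0 | 0
0 | 1 | 1 | 1
1 | 0 | 0 | 0
1 | 0 | 1 | 0
1 | 1 | 0 | 0
1 | 1 | 1 | 1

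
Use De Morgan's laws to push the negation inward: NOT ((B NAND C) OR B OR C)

NOT (B NAND C) AND NOT B AND NOT C
De Morgan's: NOT(OR of terms) = AND of negations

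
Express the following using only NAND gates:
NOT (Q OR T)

(((Q NAND Q) NAND (T NAND T)) NAND ((Q NAND Q) NAND (T NAND T)))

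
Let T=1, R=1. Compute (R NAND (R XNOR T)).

Substituting: (1 NAND (1 XNOR 1))
= 0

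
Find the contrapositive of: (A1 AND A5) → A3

Contrapositive: NOT A3 → NOT (A1 AND A5)
Note: A statement and its contrapositive are logically equivalent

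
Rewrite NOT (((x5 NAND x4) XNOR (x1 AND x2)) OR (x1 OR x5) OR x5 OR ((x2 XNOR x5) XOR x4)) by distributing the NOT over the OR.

NOT ((x5 NAND x4) XNOR (x1 AND x2)) AND NOT (x1 OR x5) AND NOT x5 AND NOT ((x2 XNOR x5) XOR x4)
De Morgan's: NOT(OR of terms) = AND of negations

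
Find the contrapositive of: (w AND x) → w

Contrapositive: NOT w → NOT (w AND x)
Note: A statement and its contrapositive are logically equivalent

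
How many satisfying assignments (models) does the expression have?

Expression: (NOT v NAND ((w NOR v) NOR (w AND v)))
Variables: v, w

Satisfying assignments: (0,0), (1,0), (1,1)
Count: 3 out of 4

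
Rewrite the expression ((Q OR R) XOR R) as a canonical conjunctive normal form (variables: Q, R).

(Q OR R) AND (Q OR NOT R) AND (NOT Q OR NOT R)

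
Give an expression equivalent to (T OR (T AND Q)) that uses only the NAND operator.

((T NAND T) NAND (((T NAND Q) NAND (T NAND Q)) NAND ((T NAND Q) NAND (T NAND Q))))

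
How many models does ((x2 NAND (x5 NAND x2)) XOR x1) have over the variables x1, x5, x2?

Satisfying assignments: (0,0,0), (0,1,0), (0,1,1), (1,0,1)
Count: 4 out of 8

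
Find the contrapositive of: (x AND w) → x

Contrapositive: NOT x → NOT (x AND w)
Note: A statement and its contrapositive are logically equivalent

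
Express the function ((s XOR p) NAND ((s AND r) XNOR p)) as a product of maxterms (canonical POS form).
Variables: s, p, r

ΠM(4) = (NOT s OR p OR r)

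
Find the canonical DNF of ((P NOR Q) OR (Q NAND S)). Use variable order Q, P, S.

(NOT Q AND NOT P AND NOT S) OR (NOT Q AND NOT P AND S) OR (NOT Q AND P AND NOT S) OR (NOT Q AND P AND S) OR (Q AND NOT P AND NOT S) OR (Q AND P AND NOT S)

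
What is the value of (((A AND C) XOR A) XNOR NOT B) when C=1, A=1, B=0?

Substituting: (((1 AND 1) XOR 1) XNOR NOT 0)
= 0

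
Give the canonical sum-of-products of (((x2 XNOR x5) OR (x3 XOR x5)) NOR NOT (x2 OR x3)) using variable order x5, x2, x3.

Σm(2, 5) = (NOT x5 AND x2 AND NOT x3) OR (x5 AND NOT x2 AND x3)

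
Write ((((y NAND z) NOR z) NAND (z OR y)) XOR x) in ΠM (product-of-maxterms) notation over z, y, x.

ΠM(1, 3, 5, 7) = (z OR y OR NOT x) AND (z OR NOT y OR NOT x) AND (NOT z OR y OR NOT x) AND (NOT z OR NOT y OR NOT x)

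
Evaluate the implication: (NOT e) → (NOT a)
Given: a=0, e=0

Antecedent (NOT e) = 1; consequent (NOT a) = 1.
1 → 1 = 1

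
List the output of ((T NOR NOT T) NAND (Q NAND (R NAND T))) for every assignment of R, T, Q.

R | T | Q | Output
------------------
0 | 0 | 0 | 1
0 | 0 | 1 | 1
0 | 1 | 0 | 1
0 | 1 | 1 | 1
1 | 0 | 0 | 1
1 | 0 | 1 | 1
1 | 1 | 0 | 1
1 | 1 | 1 | 1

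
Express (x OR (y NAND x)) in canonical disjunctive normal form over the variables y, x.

(NOT y AND NOT x) OR (NOT y AND x) OR (y AND NOT x) OR (y AND x)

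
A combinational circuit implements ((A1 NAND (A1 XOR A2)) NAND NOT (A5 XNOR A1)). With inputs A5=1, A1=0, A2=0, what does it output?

Substituting: ((0 NAND (0 XOR 0)) NAND NOT (1 XNOR 0))
= 0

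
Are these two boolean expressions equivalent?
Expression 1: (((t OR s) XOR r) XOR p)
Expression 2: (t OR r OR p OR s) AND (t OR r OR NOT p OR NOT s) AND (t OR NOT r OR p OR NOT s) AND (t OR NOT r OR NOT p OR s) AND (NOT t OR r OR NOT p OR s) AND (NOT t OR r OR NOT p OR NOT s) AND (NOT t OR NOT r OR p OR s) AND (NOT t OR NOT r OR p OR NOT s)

Yes, they are equivalent — the two output columns agree on all 16 assignments:
t | r | p | s | Expression 1 | Expression 2
-------------------------------------------
0 | 0 | 0 | 0 | 0 | 0
0 | 0 | 0 | 1 | 1 | 1
0 | 0 | 1 | 0 | 1 | 1
0 | 0 | 1 | 1 | 0 | 0
0 | 1 | 0 | 0 | 1 | 1
0 | 1 | 0 | 1 | 0 | 0
0 | 1 | 1 | 0 | 0 | 0
0 | 1 | 1 | 1 | 1 | 1
1 | 0 | 0 | 0 | 1 | 1
1 | 0 | 0 | 1 | 1 | 1
1 | 0 | 1 | 0 | 0 | 0
1 | 0 | 1 | 1 | 0 | 0
1 | 1 | 0 | 0 | 0 | 0
1 | 1 | 0 | 1 | 0 | 0
1 | 1 | 1 | 0 | 1 | 1
1 | 1 | 1 | 1 | 1 | 1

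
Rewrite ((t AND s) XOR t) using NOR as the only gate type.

((((((t NOR t) NOR (s NOR s)) NOR t) NOR (((t NOR t) NOR (s NOR s)) NOR t)) NOR ((((t NOR t) NOR (s NOR s)) NOR t) NOR (((t NOR t) NOR (s NOR s)) NOR t))) NOR ((((((t NOR t) NOR (s NOR s)) NOR ((t NOR t) NOR (s NOR s))) NOR (t NOR t)) NOR ((((t NOR t) NOR (s NOR s)) NOR ((t NOR t) NOR (s NOR s))) NOR (t NOR t))) NOR (((((t NOR t) NOR (s NOR s)) NOR ((t NOR t) NOR (s NOR s))) NOR (t NOR t)) NOR ((((t NOR t) NOR (s NOR s)) NOR ((t NOR t) NOR (s NOR s))) NOR (t NOR t)))))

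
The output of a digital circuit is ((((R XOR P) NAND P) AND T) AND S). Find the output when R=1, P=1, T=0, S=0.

Substituting: ((((1 XOR 1) NAND 1) AND 0) AND 0)
= 0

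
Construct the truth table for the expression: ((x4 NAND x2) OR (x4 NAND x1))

x4 | x1 | x2 | Output
---------------------
0 | 0 | 0 | 1
0 | 0 | 1 | 1
0 | 1 | 0 | 1
0 | 1 | 1 | 1
1 | 0 | 0 | 1
1 | 0 | 1 | 1
1 | 1 | 0 | 1
1 | 1 | 1 | 0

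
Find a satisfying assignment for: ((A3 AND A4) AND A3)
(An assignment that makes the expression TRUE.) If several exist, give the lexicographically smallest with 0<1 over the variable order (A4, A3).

A4=1, A3=1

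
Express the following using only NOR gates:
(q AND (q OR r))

((q NOR q) NOR (((q NOR r) NOR (q NOR r)) NOR ((q NOR r) NOR (q NOR r))))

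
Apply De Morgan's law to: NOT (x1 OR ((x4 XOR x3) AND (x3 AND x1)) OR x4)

NOT x1 AND NOT ((x4 XOR x3) AND (x3 AND x1)) AND NOT x4
De Morgan's: NOT(OR of terms) = AND of negations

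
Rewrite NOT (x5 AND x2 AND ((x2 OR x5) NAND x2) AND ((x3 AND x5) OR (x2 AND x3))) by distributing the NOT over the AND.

NOT x5 OR NOT x2 OR NOT ((x2 OR x5) NAND x2) OR NOT ((x3 AND x5) OR (x2 AND x3))
De Morgan's: NOT(AND of terms) = OR of negations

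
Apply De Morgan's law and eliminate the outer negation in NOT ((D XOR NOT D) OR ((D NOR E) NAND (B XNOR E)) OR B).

NOT (D XOR NOT D) AND NOT ((D NOR E) NAND (B XNOR E)) AND NOT B
De Morgan's: NOT(OR of terms) = AND of negations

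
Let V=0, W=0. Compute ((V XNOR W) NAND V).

Substituting: ((0 XNOR 0) NAND 0)
= 1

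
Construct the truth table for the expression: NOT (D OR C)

D | C | Output
--------------
0 | 0 | 1
0 | 1 | 0
1 | 0 | 0
1 | 1 | 0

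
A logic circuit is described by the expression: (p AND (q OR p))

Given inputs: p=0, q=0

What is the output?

Substituting: (0 AND (0 OR 0))
= 0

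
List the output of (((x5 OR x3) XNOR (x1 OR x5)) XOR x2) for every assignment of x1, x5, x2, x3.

x1 | x5 | x2 | x3 | Output
--------------------------
0 | 0 | 0 | 0 | 1
0 | 0 | 0 | 1 | 0
0 | 0 | 1 | 0 | 0
0 | 0 | 1 | 1 | 1
0 | 1 | 0 | 0 | 1
0 | 1 | 0 | 1 | 1
0 | 1 | 1 | 0 | 0
0 | 1 | 1 | 1 | 0
1 | 0 | 0 | 0 | 0
1 | 0 | 0 | 1 | 1
1 | 0 | 1 | 0 | 1
1 | 0 | 1 | 1 | 0
1 | 1 | 0 | 0 | 1
1 | 1 | 0 | 1 | 1
1 | 1 | 1 | 0 | 0
1 | 1 | 1 | 1 | 0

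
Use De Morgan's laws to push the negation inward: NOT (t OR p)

NOT t AND NOT p
De Morgan's: NOT(OR of terms) = AND of negations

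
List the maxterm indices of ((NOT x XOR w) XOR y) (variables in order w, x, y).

ΠM(1, 2, 4, 7) = (w OR x OR NOT y) AND (w OR NOT x OR y) AND (NOT w OR x OR y) AND (NOT w OR NOT x OR NOT y)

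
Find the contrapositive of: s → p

Contrapositive: NOT p → NOT s
Note: A statement and its contrapositive are logically equivalent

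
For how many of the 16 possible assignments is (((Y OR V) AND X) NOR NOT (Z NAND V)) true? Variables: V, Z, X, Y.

Satisfying assignments: (0,0,0,0), (0,0,0,1), (0,0,1,0), (0,1,0,0), (0,1,0,1), (0,1,1,0), (1,0,0,0), (1,0,0,1)
Count: 8 out of 16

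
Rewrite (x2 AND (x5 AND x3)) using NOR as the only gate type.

((x2 NOR x2) NOR (((x5 NOR x5) NOR (x3 NOR x3)) NOR ((x5 NOR x5) NOR (x3 NOR x3))))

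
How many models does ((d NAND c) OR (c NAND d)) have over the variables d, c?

Satisfying assignments: (0,0), (0,1), (1,0)
Count: 3 out of 4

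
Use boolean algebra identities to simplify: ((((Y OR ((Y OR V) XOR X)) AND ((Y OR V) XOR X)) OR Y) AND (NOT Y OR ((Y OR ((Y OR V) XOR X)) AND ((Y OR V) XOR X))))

By distribution ((E OR v) AND (E OR NOT v) = E) then absorption (E AND (E OR v) = E):
= ((Y OR V) XOR X)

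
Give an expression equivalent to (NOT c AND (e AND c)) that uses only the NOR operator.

(((c NOR c) NOR (c NOR c)) NOR (((e NOR e) NOR (c NOR c)) NOR ((e NOR e) NOR (c NOR c))))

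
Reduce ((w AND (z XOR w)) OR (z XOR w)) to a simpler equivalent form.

By absorption (E OR (E AND v) = E):
= (z XOR w)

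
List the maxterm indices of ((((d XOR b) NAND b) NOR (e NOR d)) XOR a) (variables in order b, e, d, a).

ΠM(0, 2, 4, 6, 8, 10, 13, 14) = (b OR e OR d OR a) AND (b OR e OR NOT d OR a) AND (b OR NOT e OR d OR a) AND (b OR NOT e OR NOT d OR a) AND (NOT b OR e OR d OR a) AND (NOT b OR e OR NOT d OR a) AND (NOT b OR NOT e OR d OR NOT a) AND (NOT b OR NOT e OR NOT d OR a)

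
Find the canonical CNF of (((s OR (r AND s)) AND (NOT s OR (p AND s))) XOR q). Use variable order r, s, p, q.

(r OR s OR p OR q) AND (r OR s OR NOT p OR q) AND (r OR NOT s OR p OR q) AND (r OR NOT s OR NOT p OR NOT q) AND (NOT r OR s OR p OR q) AND (NOT r OR s OR NOT p OR q) AND (NOT r OR NOT s OR p OR q) AND (NOT r OR NOT s OR NOT p OR NOT q)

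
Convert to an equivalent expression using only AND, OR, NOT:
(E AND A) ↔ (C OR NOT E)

((E AND A) AND (C OR NOT E)) OR (NOT (E AND A) AND NOT (C OR NOT E))
(Biconditional = both true or both false)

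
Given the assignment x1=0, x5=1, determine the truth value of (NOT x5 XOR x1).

Substituting: (NOT 1 XOR 0)
= 0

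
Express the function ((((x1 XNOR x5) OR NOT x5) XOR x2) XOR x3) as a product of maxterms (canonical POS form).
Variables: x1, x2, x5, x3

ΠM(1, 2, 4, 7, 9, 11, 12, 14) = (x1 OR x2 OR x5 OR NOT x3) AND (x1 OR x2 OR NOT x5 OR x3) AND (x1 OR NOT x2 OR x5 OR x3) AND (x1 OR NOT x2 OR NOT x5 OR NOT x3) AND (NOT x1 OR x2 OR x5 OR NOT x3) AND (NOT x1 OR x2 OR NOT x5 OR NOT x3) AND (NOT x1 OR NOT x2 OR x5 OR x3) AND (NOT x1 OR NOT x2 OR NOT x5 OR x3)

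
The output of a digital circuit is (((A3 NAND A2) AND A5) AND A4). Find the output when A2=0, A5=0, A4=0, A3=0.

Substituting: (((0 NAND 0) AND 0) AND 0)
= 0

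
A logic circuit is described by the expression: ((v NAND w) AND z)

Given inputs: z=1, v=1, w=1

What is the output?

Substituting: ((1 NAND 1) AND 1)
= 0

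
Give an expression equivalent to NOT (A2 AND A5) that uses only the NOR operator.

(((A2 NOR A2) NOR (A5 NOR A5)) NOR ((A2 NOR A2) NOR (A5 NOR A5)))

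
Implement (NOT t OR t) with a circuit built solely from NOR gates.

(((t NOR t) NOR t) NOR ((t NOR t) NOR t))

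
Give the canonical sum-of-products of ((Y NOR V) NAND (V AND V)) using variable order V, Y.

Σm(0, 1, 2, 3) = (NOT V AND NOT Y) OR (NOT V AND Y) OR (V AND NOT Y) OR (V AND Y)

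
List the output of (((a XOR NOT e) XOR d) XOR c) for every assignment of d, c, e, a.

d | c | e | a | Output
----------------------
0 | 0 | 0 | 0 | 1
0 | 0 | 0 | 1 | 0
0 | 0 | 1 | 0 | 0
0 | 0 | 1 | 1 | 1
0 | 1 | 0 | 0 | 0
0 | 1 | 0 | 1 | 1
0 | 1 | 1 | 0 | 1
0 | 1 | 1 | 1 | 0
1 | 0 | 0 | 0 | 0
1 | 0 | 0 | 1 | 1
1 | 0 | 1 | 0 | 1
1 | 0 | 1 | 1 | 0
1 | 1 | 0 | 0 | 1
1 | 1 | 0 | 1 | 0
1 | 1 | 1 | 0 | 0
1 | 1 | 1 | 1 | 1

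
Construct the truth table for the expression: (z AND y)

z | y | Output
--------------
0 | 0 | 0
0 | 1 | 0
1 | 0 | 0
1 | 1 | 1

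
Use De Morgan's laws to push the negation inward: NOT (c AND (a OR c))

NOT c OR NOT (a OR c)
De Morgan's: NOT(AND of terms) = OR of negations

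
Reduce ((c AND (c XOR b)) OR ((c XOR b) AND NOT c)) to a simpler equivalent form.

By distribution ((E AND v) OR (E AND NOT v) = E):
= (c XOR b)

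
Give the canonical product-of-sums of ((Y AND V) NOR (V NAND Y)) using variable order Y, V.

ΠM(0, 1, 2, 3) = (Y OR V) AND (Y OR NOT V) AND (NOT Y OR V) AND (NOT Y OR NOT V)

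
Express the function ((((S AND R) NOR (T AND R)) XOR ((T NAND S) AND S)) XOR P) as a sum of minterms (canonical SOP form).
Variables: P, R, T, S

Σm(0, 2, 3, 4, 5, 9, 14, 15) = (NOT P AND NOT R AND NOT T AND NOT S) OR (NOT P AND NOT R AND T AND NOT S) OR (NOT P AND NOT R AND T AND S) OR (NOT P AND R AND NOT T AND NOT S) OR (NOT P AND R AND NOT T AND S) OR (P AND NOT R AND NOT T AND S) OR (P AND R AND T AND NOT S) OR (P AND R AND T AND S)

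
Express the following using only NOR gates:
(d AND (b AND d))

((d NOR d) NOR (((b NOR b) NOR (d NOR d)) NOR ((b NOR b) NOR (d NOR d))))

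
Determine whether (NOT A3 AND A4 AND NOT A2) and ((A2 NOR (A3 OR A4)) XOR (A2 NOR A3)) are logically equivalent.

Yes, they are equivalent — the two output columns agree on all 8 assignments:
A3 | A4 | A2 | Expression 1 | Expression 2
------------------------------------------
0 | 0 | 0 | 0 | 0
0 | 0 | 1 | 0 | 0
0 | 1 | 0 | 1 | 1
0 | 1 | 1 | 0 | 0
1 | 0 | 0 | 0 | 0
1 | 0 | 1 | 0 | 0
1 | 1 | 0 | 0 | 0
1 | 1 | 1 | 0 | 0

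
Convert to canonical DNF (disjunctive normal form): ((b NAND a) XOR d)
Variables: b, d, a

(NOT b AND NOT d AND NOT a) OR (NOT b AND NOT d AND a) OR (b AND NOT d AND NOT a) OR (b AND d AND a)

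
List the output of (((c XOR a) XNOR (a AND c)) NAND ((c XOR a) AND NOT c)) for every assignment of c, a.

c | a | Output
--------------
0 | 0 | 1
0 | 1 | 1
1 | 0 | 1
1 | 1 | 1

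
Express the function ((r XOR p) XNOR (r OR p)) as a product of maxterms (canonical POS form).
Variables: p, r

ΠM(3) = (NOT p OR NOT r)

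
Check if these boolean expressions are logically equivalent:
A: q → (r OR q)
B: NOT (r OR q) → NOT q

Yes, Contrapositive is always equivalent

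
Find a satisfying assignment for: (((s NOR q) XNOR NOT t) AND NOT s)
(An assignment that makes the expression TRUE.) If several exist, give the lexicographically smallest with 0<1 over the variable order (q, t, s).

q=0, t=0, s=0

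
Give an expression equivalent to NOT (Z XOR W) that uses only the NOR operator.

(((((Z NOR W) NOR (Z NOR W)) NOR ((Z NOR W) NOR (Z NOR W))) NOR ((((Z NOR Z) NOR (W NOR W)) NOR ((Z NOR Z) NOR (W NOR W))) NOR (((Z NOR Z) NOR (W NOR W)) NOR ((Z NOR Z) NOR (W NOR W))))) NOR ((((Z NOR W) NOR (Z NOR W)) NOR ((Z NOR W) NOR (Z NOR W))) NOR ((((Z NOR Z) NOR (W NOR W)) NOR ((Z NOR Z) NOR (W NOR W))) NOR (((Z NOR Z) NOR (W NOR W)) NOR ((Z NOR Z) NOR (W NOR W))))))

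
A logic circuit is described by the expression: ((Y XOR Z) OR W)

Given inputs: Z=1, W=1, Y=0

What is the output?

Substituting: ((0 XOR 1) OR 1)
= 1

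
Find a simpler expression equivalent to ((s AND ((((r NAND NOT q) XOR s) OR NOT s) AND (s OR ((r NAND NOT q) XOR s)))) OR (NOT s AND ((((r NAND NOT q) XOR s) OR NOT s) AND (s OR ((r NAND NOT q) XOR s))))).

By distribution ((E AND v) OR (E AND NOT v) = E) then distribution ((E OR v) AND (E OR NOT v) = E):
= ((r NAND NOT q) XOR s)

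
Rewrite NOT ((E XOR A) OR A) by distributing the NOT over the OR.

NOT (E XOR A) AND NOT A
De Morgan's: NOT(OR of terms) = AND of negations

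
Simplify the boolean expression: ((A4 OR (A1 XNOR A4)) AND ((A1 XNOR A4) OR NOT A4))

By distribution ((E OR v) AND (E OR NOT v) = E):
= (A1 XNOR A4)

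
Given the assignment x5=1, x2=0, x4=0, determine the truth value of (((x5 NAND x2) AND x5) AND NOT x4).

Substituting: (((1 NAND 0) AND 1) AND NOT 0)
= 1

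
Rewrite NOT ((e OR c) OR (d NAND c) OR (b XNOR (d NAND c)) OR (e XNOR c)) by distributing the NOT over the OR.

NOT (e OR c) AND NOT (d NAND c) AND NOT (b XNOR (d NAND c)) AND NOT (e XNOR c)
De Morgan's: NOT(OR of terms) = AND of negations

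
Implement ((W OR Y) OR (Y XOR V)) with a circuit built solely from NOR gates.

((((W NOR Y) NOR (W NOR Y)) NOR ((((Y NOR V) NOR (Y NOR V)) NOR ((Y NOR V) NOR (Y NOR V))) NOR ((((Y NOR Y) NOR (V NOR V)) NOR ((Y NOR Y) NOR (V NOR V))) NOR (((Y NOR Y) NOR (V NOR V)) NOR ((Y NOR Y) NOR (V NOR V)))))) NOR (((W NOR Y) NOR (W NOR Y)) NOR ((((Y NOR V) NOR (Y NOR V)) NOR ((Y NOR V) NOR (Y NOR V))) NOR ((((Y NOR Y) NOR (V NOR V)) NOR ((Y NOR Y) NOR (V NOR V))) NOR (((Y NOR Y) NOR (V NOR V)) NOR ((Y NOR Y) NOR (V NOR V)))))))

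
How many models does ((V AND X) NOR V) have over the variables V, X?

Satisfying assignments: (0,0), (0,1)
Count: 2 out of 4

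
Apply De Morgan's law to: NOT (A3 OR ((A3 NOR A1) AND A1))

NOT A3 AND NOT ((A3 NOR A1) AND A1)
De Morgan's: NOT(OR of terms) = AND of negations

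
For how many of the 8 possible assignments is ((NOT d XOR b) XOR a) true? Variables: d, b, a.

Satisfying assignments: (0,0,0), (0,1,1), (1,0,1), (1,1,0)
Count: 4 out of 8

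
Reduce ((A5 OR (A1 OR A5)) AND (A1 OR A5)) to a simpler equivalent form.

By absorption (E AND (E OR v) = E):
= (A1 OR A5)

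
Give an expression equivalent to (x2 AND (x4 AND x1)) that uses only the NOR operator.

((x2 NOR x2) NOR (((x4 NOR x4) NOR (x1 NOR x1)) NOR ((x4 NOR x4) NOR (x1 NOR x1))))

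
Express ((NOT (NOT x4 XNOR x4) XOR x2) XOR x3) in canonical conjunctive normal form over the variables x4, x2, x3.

(x4 OR x2 OR NOT x3) AND (x4 OR NOT x2 OR x3) AND (NOT x4 OR x2 OR NOT x3) AND (NOT x4 OR NOT x2 OR x3)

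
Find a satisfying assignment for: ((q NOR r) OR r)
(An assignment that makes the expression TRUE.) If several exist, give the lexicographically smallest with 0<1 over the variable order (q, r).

q=0, r=0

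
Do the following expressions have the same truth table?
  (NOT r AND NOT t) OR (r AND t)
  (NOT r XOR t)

Yes, they are equivalent — the two output columns agree on all 4 assignments:
r | t | Expression 1 | Expression 2
-----------------------------------
0 | 0 | 1 | 1
0 | 1 | 0 | 0
1 | 0 | 0 | 0
1 | 1 | 1 | 1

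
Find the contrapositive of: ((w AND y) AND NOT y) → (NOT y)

Contrapositive: y → NOT ((w AND y) AND NOT y)
Note: A statement and its contrapositive are logically equivalent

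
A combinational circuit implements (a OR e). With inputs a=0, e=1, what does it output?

Substituting: (0 OR 1)
= 1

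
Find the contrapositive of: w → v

Contrapositive: NOT v → NOT w
Note: A statement and its contrapositive are logically equivalent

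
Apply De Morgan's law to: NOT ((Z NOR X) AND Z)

NOT (Z NOR X) OR NOT Z
De Morgan's: NOT(AND of terms) = OR of negations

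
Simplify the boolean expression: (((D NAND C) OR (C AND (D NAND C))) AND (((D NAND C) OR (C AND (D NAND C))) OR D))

By absorption (E AND (E OR v) = E) then absorption (E OR (E AND v) = E):
= (D NAND C)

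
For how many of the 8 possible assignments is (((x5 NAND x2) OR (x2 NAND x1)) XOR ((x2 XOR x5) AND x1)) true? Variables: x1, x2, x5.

Satisfying assignments: (0,0,0), (0,0,1), (0,1,0), (0,1,1), (1,0,0)
Count: 5 out of 8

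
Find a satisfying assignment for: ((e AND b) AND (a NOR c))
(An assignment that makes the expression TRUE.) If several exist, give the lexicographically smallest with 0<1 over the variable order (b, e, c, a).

b=1, e=1, c=0, a=0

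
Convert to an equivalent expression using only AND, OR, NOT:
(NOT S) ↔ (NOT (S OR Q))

((NOT S) AND (NOT (S OR Q))) OR (S AND (S OR Q))
(Biconditional = both true or both false)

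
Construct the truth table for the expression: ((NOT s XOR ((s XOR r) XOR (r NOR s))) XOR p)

r | s | p | Output
------------------
0 | 0 | 0 | 0
0 | 0 | 1 | 1
0 | 1 | 0 | 1
0 | 1 | 1 | 0
1 | 0 | 0 | 0
1 | 0 | 1 | 1
1 | 1 | 0 | 0
1 | 1 | 1 | 1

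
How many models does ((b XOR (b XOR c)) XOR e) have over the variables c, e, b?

Satisfying assignments: (0,1,0), (0,1,1), (1,0,0), (1,0,1)
Count: 4 out of 8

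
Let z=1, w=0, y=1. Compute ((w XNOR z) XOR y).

Substituting: ((0 XNOR 1) XOR 1)
= 1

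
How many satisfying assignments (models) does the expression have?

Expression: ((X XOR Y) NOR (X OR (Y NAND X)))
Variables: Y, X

No assignment satisfies the expression.
Count: 0 out of 4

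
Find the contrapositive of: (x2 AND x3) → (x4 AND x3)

Contrapositive: NOT (x4 AND x3) → NOT (x2 AND x3)
Note: A statement and its contrapositive are logically equivalent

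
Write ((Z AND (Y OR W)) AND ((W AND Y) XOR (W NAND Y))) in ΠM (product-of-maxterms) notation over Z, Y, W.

ΠM(0, 1, 2, 3, 4) = (Z OR Y OR W) AND (Z OR Y OR NOT W) AND (Z OR NOT Y OR W) AND (Z OR NOT Y OR NOT W) AND (NOT Z OR Y OR W)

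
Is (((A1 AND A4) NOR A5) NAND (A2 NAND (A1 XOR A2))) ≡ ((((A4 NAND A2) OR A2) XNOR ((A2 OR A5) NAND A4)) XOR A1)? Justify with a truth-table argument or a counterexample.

No. Counterexample: with A5=0, A4=0, A2=0, A1=0, Expression 1 = 0 but Expression 2 = 1.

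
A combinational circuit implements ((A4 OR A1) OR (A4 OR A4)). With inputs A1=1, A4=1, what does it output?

Substituting: ((1 OR 1) OR (1 OR 1))
= 1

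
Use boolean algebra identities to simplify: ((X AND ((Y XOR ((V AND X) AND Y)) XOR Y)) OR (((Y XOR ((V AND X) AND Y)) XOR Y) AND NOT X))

By distribution ((E AND v) OR (E AND NOT v) = E) then XOR self-cancellation ((E XOR v) XOR v = E):
= ((V AND X) AND Y)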